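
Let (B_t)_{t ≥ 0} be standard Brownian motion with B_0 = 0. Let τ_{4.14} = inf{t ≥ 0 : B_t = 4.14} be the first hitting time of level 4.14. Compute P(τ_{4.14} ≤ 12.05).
P(τ_{4.14} ≤ 12.05) = 2(1 − Φ(4.14/√12.05)) = 2(1 − Φ(1.1926)) ≈ 0.2330

By the reflection principle for standard BM, P(τ_b ≤ t) = 2 · P(B_t ≥ b). Since B_t ~ N(0, t), P(B_t ≥ 4.14) = 1 − Φ(4.14/√t) = 1 − Φ(4.14/√12.05) = 1 − Φ(1.1926) ≈ 0.11651. Doubling: P(τ_{4.14} ≤ 12.05) ≈ 2 · 0.11651 = 0.23302 ≈ 0.2330.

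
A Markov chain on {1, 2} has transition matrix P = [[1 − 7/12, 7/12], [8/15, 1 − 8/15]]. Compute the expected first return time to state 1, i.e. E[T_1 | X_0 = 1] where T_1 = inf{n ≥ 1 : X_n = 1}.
E[T_1 | X_0 = 1] = 1/π_1 = 67/32

For an irreducible recurrent Markov chain with stationary distribution π, E[T_i | X_0 = i] = 1/π_i (Kac's formula). Here π_1 = (8/15)/(7/12 + 8/15) = (8/15)/(67/60) = 32/67, so E[T_1 | X_0 = 1] = 1/π_1 = (7/12 + 8/15)/(8/15) = (67/60)/(8/15) = 67/32.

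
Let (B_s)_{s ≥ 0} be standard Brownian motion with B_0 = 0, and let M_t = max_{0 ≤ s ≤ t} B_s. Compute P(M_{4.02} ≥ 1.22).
P(M_{4.02} ≥ 1.22) = 2·P(B_{4.02} ≥ 1.22) = 2(1 − Φ(1.22/√4.02)) ≈ 0.5429

By the reflection principle for Brownian motion, P(M_t ≥ a) = 2 · P(B_t ≥ a) for a ≥ 0. Since B_t ~ N(0, t), P(B_t ≥ 1.22) = 1 − Φ(1.22/√t) = 1 − Φ(1.22/√4.02) = 1 − Φ(0.6085). So
  P(M_{4.02} ≥ 1.22) = 2(1 − Φ(0.6085)) ≈ 0.5429.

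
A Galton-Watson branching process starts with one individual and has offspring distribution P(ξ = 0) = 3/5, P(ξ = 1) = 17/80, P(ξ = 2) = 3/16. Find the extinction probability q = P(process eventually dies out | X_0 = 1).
q = 1

Mean offspring μ = 0·3/5 + 1·17/80 + 2·3/16 = 47/80 ≤ 1. For μ ≤ 1 with offspring not concentrated at 1, the Galton-Watson process goes extinct almost surely, so q = 1.
(Algebraic check: The pgf is f(s) = 3/5 + 17/80·s + 3/16·s². The extinction probability q is the smallest fixed point of f in [0, 1]. Setting s = f(s):
  3/16·s² + (17/80 − 1)·s + 3/5 = 0
  3/16·s² − (3/5 + 3/16)·s + 3/5 = 0
which factors as (s − 1)·(3/16·s − 3/5) = 0, giving roots s = 1 and s = (3/5)/(3/16) = 16/5. Since 16/5 ≥ 1, the smallest root in [0, 1] is s = 1.)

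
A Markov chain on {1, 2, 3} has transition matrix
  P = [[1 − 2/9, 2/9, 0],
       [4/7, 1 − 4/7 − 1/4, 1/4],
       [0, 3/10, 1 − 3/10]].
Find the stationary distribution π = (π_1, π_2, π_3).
π = (108/185, 42/185, 7/37)

This is a birth-death chain on three states, which satisfies detailed balance: π_1 · P_{12} = π_2 · P_{21} and π_2 · P_{23} = π_3 · P_{32}.
From π_1 · 2/9 = π_2 · 4/7: π_2/π_1 = (2/9)/(4/7) = 7/18.
From π_2 · 1/4 = π_3 · 3/10: π_3/π_2 = (1/4)/(3/10) = 5/6.
Take π_1 proportional to 1; then unnormalized π = (1, 7/18, 35/108). Normalize by dividing by the sum 185/108:
  π = (108/185, 42/185, 7/37).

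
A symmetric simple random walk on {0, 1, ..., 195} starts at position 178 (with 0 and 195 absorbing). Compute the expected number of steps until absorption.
E[τ | X_0 = 178] = 3026

Let v_k = E[τ | X_0 = k]. Boundary: v_0 = v_195 = 0. Recurrence: v_k = 1 + (v_{k-1} + v_{k+1})/2 for 1 ≤ k ≤ 194. The particular solution to v_k − (v_{k-1} + v_{k+1})/2 = 1 is v_k = −k^2. Adding homogeneous solution A + B k and matching boundaries gives v_k = k (195 − k). Substituting k = 178: v_178 = 178 · 17 = 3026.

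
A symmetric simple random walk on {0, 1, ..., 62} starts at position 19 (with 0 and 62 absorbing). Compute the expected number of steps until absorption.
E[τ | X_0 = 19] = 817

Let v_k = E[τ | X_0 = k]. Boundary: v_0 = v_62 = 0. Recurrence: v_k = 1 + (v_{k-1} + v_{k+1})/2 for 1 ≤ k ≤ 61. The particular solution to v_k − (v_{k-1} + v_{k+1})/2 = 1 is v_k = −k^2. Adding homogeneous solution A + B k and matching boundaries gives v_k = k (62 − k). Substituting k = 19: v_19 = 19 · 43 = 817.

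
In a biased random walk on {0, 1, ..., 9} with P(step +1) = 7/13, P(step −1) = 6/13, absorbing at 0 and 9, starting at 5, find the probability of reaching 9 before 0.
P(hit 9 before 0) = (1 − (6/7)^5) / (1 − (6/7)^9) = 21683431/30275911

Let u_k denote P(reach 9 before 0 | start at k). Boundary: u_0 = 0, u_9 = 1. Recurrence: u_k = 7/13·u_{k+1} + 6/13·u_{k-1} for 1 ≤ k ≤ 8. Try u_k = A + B·r^k with r = q/p = (6/13)/(7/13) = 6/7. Substitution satisfies the recurrence; boundary conditions give:
  u_k = (1 − r^k) / (1 − r^N) = (1 − (6/7)^5) / (1 − (6/7)^9) = 21683431/30275911.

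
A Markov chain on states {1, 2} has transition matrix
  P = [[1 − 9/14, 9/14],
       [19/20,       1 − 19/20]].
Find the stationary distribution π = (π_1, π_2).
π_1 = 133/223, π_2 = 90/223

Solve πP = π with π_1 + π_2 = 1. From πP = π: π_1 · (1 − 9/14) + π_2 · 19/20 = π_1 ⇒ π_2 · 19/20 = π_1 · 9/14 ⇒ π_2/π_1 = (9/14)/(19/20) = 90/133. Together with π_1 + π_2 = 1:
  π_1 = (19/20)/(9/14 + 19/20) = (19/20)/(223/140) = 133/223,
  π_2 = (9/14)/(9/14 + 19/20) = (9/14)/(223/140) = 90/223.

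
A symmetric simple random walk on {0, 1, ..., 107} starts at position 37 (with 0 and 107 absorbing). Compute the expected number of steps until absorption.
E[τ | X_0 = 37] = 2590

Let v_k = E[τ | X_0 = k]. Boundary: v_0 = v_107 = 0. Recurrence: v_k = 1 + (v_{k-1} + v_{k+1})/2 for 1 ≤ k ≤ 106. The particular solution to v_k − (v_{k-1} + v_{k+1})/2 = 1 is v_k = −k^2. Adding homogeneous solution A + B k and matching boundaries gives v_k = k (107 − k). Substituting k = 37: v_37 = 37 · 70 = 2590.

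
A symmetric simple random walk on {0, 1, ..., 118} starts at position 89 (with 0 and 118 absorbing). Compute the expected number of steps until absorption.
E[τ | X_0 = 89] = 2581

Let v_k = E[τ | X_0 = k]. Boundary: v_0 = v_118 = 0. Recurrence: v_k = 1 + (v_{k-1} + v_{k+1})/2 for 1 ≤ k ≤ 117. The particular solution to v_k − (v_{k-1} + v_{k+1})/2 = 1 is v_k = −k^2. Adding homogeneous solution A + B k and matching boundaries gives v_k = k (118 − k). Substituting k = 89: v_89 = 89 · 29 = 2581.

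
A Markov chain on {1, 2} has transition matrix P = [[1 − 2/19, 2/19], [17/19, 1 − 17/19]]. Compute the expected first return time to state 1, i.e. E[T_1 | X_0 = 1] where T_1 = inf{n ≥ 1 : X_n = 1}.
E[T_1 | X_0 = 1] = 1/π_1 = 19/17

For an irreducible recurrent Markov chain with stationary distribution π, E[T_i | X_0 = i] = 1/π_i (Kac's formula). Here π_1 = (17/19)/(2/19 + 17/19) = (17/19)/(1) = 17/19, so E[T_1 | X_0 = 1] = 1/π_1 = (2/19 + 17/19)/(17/19) = (1)/(17/19) = 19/17.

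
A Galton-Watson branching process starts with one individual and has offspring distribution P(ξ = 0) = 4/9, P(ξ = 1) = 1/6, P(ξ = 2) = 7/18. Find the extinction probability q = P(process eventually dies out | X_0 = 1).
q = 1

Mean offspring μ = 0·4/9 + 1·1/6 + 2·7/18 = 17/18 ≤ 1. For μ ≤ 1 with offspring not concentrated at 1, the Galton-Watson process goes extinct almost surely, so q = 1.
(Algebraic check: The pgf is f(s) = 4/9 + 1/6·s + 7/18·s². The extinction probability q is the smallest fixed point of f in [0, 1]. Setting s = f(s):
  7/18·s² + (1/6 − 1)·s + 4/9 = 0
  7/18·s² − (4/9 + 7/18)·s + 4/9 = 0
which factors as (s − 1)·(7/18·s − 4/9) = 0, giving roots s = 1 and s = (4/9)/(7/18) = 8/7. Since 8/7 ≥ 1, the smallest root in [0, 1] is s = 1.)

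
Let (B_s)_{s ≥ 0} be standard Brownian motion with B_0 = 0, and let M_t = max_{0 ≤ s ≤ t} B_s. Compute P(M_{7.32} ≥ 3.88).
P(M_{7.32} ≥ 3.88) = 2·P(B_{7.32} ≥ 3.88) = 2(1 − Φ(3.88/√7.32)) ≈ 0.1515

By the reflection principle for Brownian motion, P(M_t ≥ a) = 2 · P(B_t ≥ a) for a ≥ 0. Since B_t ~ N(0, t), P(B_t ≥ 3.88) = 1 − Φ(3.88/√t) = 1 − Φ(3.88/√7.32) = 1 − Φ(1.4341). So
  P(M_{7.32} ≥ 3.88) = 2(1 − Φ(1.4341)) ≈ 0.1515.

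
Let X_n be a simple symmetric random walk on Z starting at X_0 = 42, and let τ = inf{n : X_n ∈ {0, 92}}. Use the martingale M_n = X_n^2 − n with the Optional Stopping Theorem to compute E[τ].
E[τ] = 2100

M_n = X_n^2 − n is a martingale (since E[X_{n+1}^2 | F_n] = X_n^2 + 1). By OST (τ has finite mean in a bounded region), E[M_τ] = E[M_0] = X_0^2 − 0 = 42^2 = 1764. Also E[M_τ] = E[X_τ^2] − E[τ]. The walk exits at 0 or 92, with P(hit 92 first) = 42/92, so E[X_τ^2] = 92^2 · 42/92 + 0 = 3864. Thus E[τ] = E[X_τ^2] − E[M_τ] = 3864 − 1764 = 2100 = 42(92 − 42) = 2100.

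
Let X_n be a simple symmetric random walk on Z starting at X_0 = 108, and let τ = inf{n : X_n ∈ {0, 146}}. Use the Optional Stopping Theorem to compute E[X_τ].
E[X_τ] = 108

X_n is a martingale and τ is a bounded-mean stopping time (indeed τ is finite a.s. with bounded expectation since the walk is in a bounded region). By the OST, E[X_τ] = E[X_0] = 108. Equivalently: E[X_τ] = 146 · P(hit 146 first) + 0 · P(hit 0 first) = 146 · (108/146) = 108.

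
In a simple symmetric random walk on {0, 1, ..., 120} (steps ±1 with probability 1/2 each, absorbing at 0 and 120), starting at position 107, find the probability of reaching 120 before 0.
P(hit 120 before 0) = 107/120

Let u_k = P(hit 120 before 0 | start at k). Then u_0 = 0, u_120 = 1, and u_k = u_{k-1}/2 + u_{k+1}/2 for 1 ≤ k ≤ 119. This harmonic recurrence is solved by u_k = k/120, giving u_107 = 107/120.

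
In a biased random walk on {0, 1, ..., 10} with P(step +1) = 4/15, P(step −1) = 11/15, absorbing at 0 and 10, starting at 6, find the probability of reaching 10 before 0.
P(hit 10 before 0) = (1 − (11/4)^6) / (1 − (11/4)^10) = 4309248/247013105

Let u_k denote P(reach 10 before 0 | start at k). Boundary: u_0 = 0, u_10 = 1. Recurrence: u_k = 4/15·u_{k+1} + 11/15·u_{k-1} for 1 ≤ k ≤ 9. Try u_k = A + B·r^k with r = q/p = (11/15)/(4/15) = 11/4. Substitution satisfies the recurrence; boundary conditions give:
  u_k = (1 − r^k) / (1 − r^N) = (1 − (11/4)^6) / (1 − (11/4)^10) = 4309248/247013105.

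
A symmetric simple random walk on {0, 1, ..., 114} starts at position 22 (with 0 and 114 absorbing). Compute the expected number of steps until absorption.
E[τ | X_0 = 22] = 2024

Let v_k = E[τ | X_0 = k]. Boundary: v_0 = v_114 = 0. Recurrence: v_k = 1 + (v_{k-1} + v_{k+1})/2 for 1 ≤ k ≤ 113. The particular solution to v_k − (v_{k-1} + v_{k+1})/2 = 1 is v_k = −k^2. Adding homogeneous solution A + B k and matching boundaries gives v_k = k (114 − k). Substituting k = 22: v_22 = 22 · 92 = 2024.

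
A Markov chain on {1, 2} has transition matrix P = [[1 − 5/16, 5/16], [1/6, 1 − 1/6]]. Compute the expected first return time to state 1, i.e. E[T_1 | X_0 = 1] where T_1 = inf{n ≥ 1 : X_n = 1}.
E[T_1 | X_0 = 1] = 1/π_1 = 23/8

For an irreducible recurrent Markov chain with stationary distribution π, E[T_i | X_0 = i] = 1/π_i (Kac's formula). Here π_1 = (1/6)/(5/16 + 1/6) = (1/6)/(23/48) = 8/23, so E[T_1 | X_0 = 1] = 1/π_1 = (5/16 + 1/6)/(1/6) = (23/48)/(1/6) = 23/8.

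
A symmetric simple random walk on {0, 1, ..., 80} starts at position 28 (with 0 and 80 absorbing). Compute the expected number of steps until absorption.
E[τ | X_0 = 28] = 1456

Let v_k = E[τ | X_0 = k]. Boundary: v_0 = v_80 = 0. Recurrence: v_k = 1 + (v_{k-1} + v_{k+1})/2 for 1 ≤ k ≤ 79. The particular solution to v_k − (v_{k-1} + v_{k+1})/2 = 1 is v_k = −k^2. Adding homogeneous solution A + B k and matching boundaries gives v_k = k (80 − k). Substituting k = 28: v_28 = 28 · 52 = 1456.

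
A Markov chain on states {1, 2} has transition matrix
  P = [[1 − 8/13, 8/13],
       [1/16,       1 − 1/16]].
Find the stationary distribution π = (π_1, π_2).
π_1 = 13/141, π_2 = 128/141

Solve πP = π with π_1 + π_2 = 1. From πP = π: π_1 · (1 − 8/13) + π_2 · 1/16 = π_1 ⇒ π_2 · 1/16 = π_1 · 8/13 ⇒ π_2/π_1 = (8/13)/(1/16) = 128/13. Together with π_1 + π_2 = 1:
  π_1 = (1/16)/(8/13 + 1/16) = (1/16)/(141/208) = 13/141,
  π_2 = (8/13)/(8/13 + 1/16) = (8/13)/(141/208) = 128/141.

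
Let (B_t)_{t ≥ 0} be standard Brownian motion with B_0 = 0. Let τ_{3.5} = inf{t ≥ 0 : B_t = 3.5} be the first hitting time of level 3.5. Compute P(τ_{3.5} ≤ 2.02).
P(τ_{3.5} ≤ 2.02) = 2(1 − Φ(3.5/√2.02)) = 2(1 − Φ(2.4626)) ≈ 0.0138

By the reflection principle for standard BM, P(τ_b ≤ t) = 2 · P(B_t ≥ b). Since B_t ~ N(0, t), P(B_t ≥ 3.5) = 1 − Φ(3.5/√t) = 1 − Φ(3.5/√2.02) = 1 − Φ(2.4626) ≈ 0.00690. Doubling: P(τ_{3.5} ≤ 2.02) ≈ 2 · 0.00690 = 0.01380 ≈ 0.0138.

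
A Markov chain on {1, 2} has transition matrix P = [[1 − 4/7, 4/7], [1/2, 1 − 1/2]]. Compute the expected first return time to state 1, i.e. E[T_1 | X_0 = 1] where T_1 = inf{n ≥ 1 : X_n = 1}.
E[T_1 | X_0 = 1] = 1/π_1 = 15/7

For an irreducible recurrent Markov chain with stationary distribution π, E[T_i | X_0 = i] = 1/π_i (Kac's formula). Here π_1 = (1/2)/(4/7 + 1/2) = (1/2)/(15/14) = 7/15, so E[T_1 | X_0 = 1] = 1/π_1 = (4/7 + 1/2)/(1/2) = (15/14)/(1/2) = 15/7.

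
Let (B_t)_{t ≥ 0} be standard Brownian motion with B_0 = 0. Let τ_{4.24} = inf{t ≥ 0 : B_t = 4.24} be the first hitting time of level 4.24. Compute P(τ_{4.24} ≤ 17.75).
P(τ_{4.24} ≤ 17.75) = 2(1 − Φ(4.24/√17.75)) = 2(1 − Φ(1.0064)) ≈ 0.3142

By the reflection principle for standard BM, P(τ_b ≤ t) = 2 · P(B_t ≥ b). Since B_t ~ N(0, t), P(B_t ≥ 4.24) = 1 − Φ(4.24/√t) = 1 − Φ(4.24/√17.75) = 1 − Φ(1.0064) ≈ 0.15711. Doubling: P(τ_{4.24} ≤ 17.75) ≈ 2 · 0.15711 = 0.31422 ≈ 0.3142.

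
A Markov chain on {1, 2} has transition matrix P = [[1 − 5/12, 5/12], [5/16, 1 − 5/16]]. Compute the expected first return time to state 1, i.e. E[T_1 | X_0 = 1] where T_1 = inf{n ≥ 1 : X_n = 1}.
E[T_1 | X_0 = 1] = 1/π_1 = 7/3

For an irreducible recurrent Markov chain with stationary distribution π, E[T_i | X_0 = i] = 1/π_i (Kac's formula). Here π_1 = (5/16)/(5/12 + 5/16) = (5/16)/(35/48) = 3/7, so E[T_1 | X_0 = 1] = 1/π_1 = (5/12 + 5/16)/(5/16) = (35/48)/(5/16) = 7/3.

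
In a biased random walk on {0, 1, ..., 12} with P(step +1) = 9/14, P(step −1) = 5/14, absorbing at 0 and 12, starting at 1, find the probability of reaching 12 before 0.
P(hit 12 before 0) = (1 − (5/9)^1) / (1 − (5/9)^12) = 31381059609/70546348964

Let u_k denote P(reach 12 before 0 | start at k). Boundary: u_0 = 0, u_12 = 1. Recurrence: u_k = 9/14·u_{k+1} + 5/14·u_{k-1} for 1 ≤ k ≤ 11. Try u_k = A + B·r^k with r = q/p = (5/14)/(9/14) = 5/9. Substitution satisfies the recurrence; boundary conditions give:
  u_k = (1 − r^k) / (1 − r^N) = (1 − (5/9)^1) / (1 − (5/9)^12) = 31381059609/70546348964.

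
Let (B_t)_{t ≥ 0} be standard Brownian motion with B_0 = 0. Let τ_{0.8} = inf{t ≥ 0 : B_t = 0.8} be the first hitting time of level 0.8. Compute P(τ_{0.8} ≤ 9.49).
P(τ_{0.8} ≤ 9.49) = 2(1 − Φ(0.8/√9.49)) = 2(1 − Φ(0.2597)) ≈ 0.7951

By the reflection principle for standard BM, P(τ_b ≤ t) = 2 · P(B_t ≥ b). Since B_t ~ N(0, t), P(B_t ≥ 0.8) = 1 − Φ(0.8/√t) = 1 − Φ(0.8/√9.49) = 1 − Φ(0.2597) ≈ 0.39755. Doubling: P(τ_{0.8} ≤ 9.49) ≈ 2 · 0.39755 = 0.79510 ≈ 0.7951.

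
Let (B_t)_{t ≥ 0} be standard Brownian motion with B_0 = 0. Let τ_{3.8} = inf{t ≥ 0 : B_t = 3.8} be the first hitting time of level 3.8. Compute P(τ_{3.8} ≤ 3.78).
P(τ_{3.8} ≤ 3.78) = 2(1 − Φ(3.8/√3.78)) = 2(1 − Φ(1.9545)) ≈ 0.0506

By the reflection principle for standard BM, P(τ_b ≤ t) = 2 · P(B_t ≥ b). Since B_t ~ N(0, t), P(B_t ≥ 3.8) = 1 − Φ(3.8/√t) = 1 − Φ(3.8/√3.78) = 1 − Φ(1.9545) ≈ 0.02532. Doubling: P(τ_{3.8} ≤ 3.78) ≈ 2 · 0.02532 = 0.05064 ≈ 0.0506.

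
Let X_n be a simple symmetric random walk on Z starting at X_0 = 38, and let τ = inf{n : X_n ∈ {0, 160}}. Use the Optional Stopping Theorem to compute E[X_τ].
E[X_τ] = 38

X_n is a martingale and τ is a bounded-mean stopping time (indeed τ is finite a.s. with bounded expectation since the walk is in a bounded region). By the OST, E[X_τ] = E[X_0] = 38. Equivalently: E[X_τ] = 160 · P(hit 160 first) + 0 · P(hit 0 first) = 160 · (38/160) = 38.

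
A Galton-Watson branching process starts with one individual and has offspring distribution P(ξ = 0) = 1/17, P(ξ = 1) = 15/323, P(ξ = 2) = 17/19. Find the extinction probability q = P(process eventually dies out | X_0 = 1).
q = 19/289

The pgf is f(s) = 1/17 + 15/323·s + 17/19·s². The extinction probability q is the smallest fixed point of f in [0, 1]. Setting s = f(s):
  17/19·s² + (15/323 − 1)·s + 1/17 = 0
  17/19·s² − (1/17 + 17/19)·s + 1/17 = 0
which factors as (s − 1)·(17/19·s − 1/17) = 0, giving roots s = 1 and s = (1/17)/(17/19) = 19/289.
Mean offspring μ = 15/323 + 2·17/19 = 593/323 > 1 (supercritical), so q < 1. The extinction probability is the smaller root: q = (1/17)/(17/19) = 19/289.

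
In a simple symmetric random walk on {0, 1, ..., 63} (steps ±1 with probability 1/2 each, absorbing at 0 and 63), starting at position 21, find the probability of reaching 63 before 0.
P(hit 63 before 0) = 21/63 = 1/3

Let u_k = P(hit 63 before 0 | start at k). Then u_0 = 0, u_63 = 1, and u_k = u_{k-1}/2 + u_{k+1}/2 for 1 ≤ k ≤ 62. This harmonic recurrence is solved by u_k = k/63, giving u_21 = 21/63 = 1/3.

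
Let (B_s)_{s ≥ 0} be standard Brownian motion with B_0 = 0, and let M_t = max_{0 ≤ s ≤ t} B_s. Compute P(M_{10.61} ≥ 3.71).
P(M_{10.61} ≥ 3.71) = 2·P(B_{10.61} ≥ 3.71) = 2(1 − Φ(3.71/√10.61)) ≈ 0.2547

By the reflection principle for Brownian motion, P(M_t ≥ a) = 2 · P(B_t ≥ a) for a ≥ 0. Since B_t ~ N(0, t), P(B_t ≥ 3.71) = 1 − Φ(3.71/√t) = 1 − Φ(3.71/√10.61) = 1 − Φ(1.1390). So
  P(M_{10.61} ≥ 3.71) = 2(1 − Φ(1.1390)) ≈ 0.2547.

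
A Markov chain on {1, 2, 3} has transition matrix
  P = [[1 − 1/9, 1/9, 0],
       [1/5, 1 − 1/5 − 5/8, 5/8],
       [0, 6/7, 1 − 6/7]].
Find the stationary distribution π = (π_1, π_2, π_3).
π = (432/847, 240/847, 25/121)

This is a birth-death chain on three states, which satisfies detailed balance: π_1 · P_{12} = π_2 · P_{21} and π_2 · P_{23} = π_3 · P_{32}.
From π_1 · 1/9 = π_2 · 1/5: π_2/π_1 = (1/9)/(1/5) = 5/9.
From π_2 · 5/8 = π_3 · 6/7: π_3/π_2 = (5/8)/(6/7) = 35/48.
Take π_1 proportional to 1; then unnormalized π = (1, 5/9, 175/432). Normalize by dividing by the sum 847/432:
  π = (432/847, 240/847, 25/121).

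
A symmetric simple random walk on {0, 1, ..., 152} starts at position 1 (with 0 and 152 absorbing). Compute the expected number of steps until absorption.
E[τ | X_0 = 1] = 151

Let v_k = E[τ | X_0 = k]. Boundary: v_0 = v_152 = 0. Recurrence: v_k = 1 + (v_{k-1} + v_{k+1})/2 for 1 ≤ k ≤ 151. The particular solution to v_k − (v_{k-1} + v_{k+1})/2 = 1 is v_k = −k^2. Adding homogeneous solution A + B k and matching boundaries gives v_k = k (152 − k). Substituting k = 1: v_1 = 1 · 151 = 151.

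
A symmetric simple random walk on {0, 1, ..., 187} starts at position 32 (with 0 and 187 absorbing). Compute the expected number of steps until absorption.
E[τ | X_0 = 32] = 4960

Let v_k = E[τ | X_0 = k]. Boundary: v_0 = v_187 = 0. Recurrence: v_k = 1 + (v_{k-1} + v_{k+1})/2 for 1 ≤ k ≤ 186. The particular solution to v_k − (v_{k-1} + v_{k+1})/2 = 1 is v_k = −k^2. Adding homogeneous solution A + B k and matching boundaries gives v_k = k (187 − k). Substituting k = 32: v_32 = 32 · 155 = 4960.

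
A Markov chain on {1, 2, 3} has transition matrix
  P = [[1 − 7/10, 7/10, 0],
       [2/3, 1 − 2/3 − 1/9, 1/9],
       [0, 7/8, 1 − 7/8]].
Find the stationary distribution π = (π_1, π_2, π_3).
π = (60/131, 63/131, 8/131)

This is a birth-death chain on three states, which satisfies detailed balance: π_1 · P_{12} = π_2 · P_{21} and π_2 · P_{23} = π_3 · P_{32}.
From π_1 · 7/10 = π_2 · 2/3: π_2/π_1 = (7/10)/(2/3) = 21/20.
From π_2 · 1/9 = π_3 · 7/8: π_3/π_2 = (1/9)/(7/8) = 8/63.
Take π_1 proportional to 1; then unnormalized π = (1, 21/20, 2/15). Normalize by dividing by the sum 131/60:
  π = (60/131, 63/131, 8/131).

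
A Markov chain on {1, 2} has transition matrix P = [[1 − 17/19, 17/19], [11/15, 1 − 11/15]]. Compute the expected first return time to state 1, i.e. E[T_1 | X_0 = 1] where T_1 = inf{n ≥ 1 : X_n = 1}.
E[T_1 | X_0 = 1] = 1/π_1 = 464/209

For an irreducible recurrent Markov chain with stationary distribution π, E[T_i | X_0 = i] = 1/π_i (Kac's formula). Here π_1 = (11/15)/(17/19 + 11/15) = (11/15)/(464/285) = 209/464, so E[T_1 | X_0 = 1] = 1/π_1 = (17/19 + 11/15)/(11/15) = (464/285)/(11/15) = 464/209.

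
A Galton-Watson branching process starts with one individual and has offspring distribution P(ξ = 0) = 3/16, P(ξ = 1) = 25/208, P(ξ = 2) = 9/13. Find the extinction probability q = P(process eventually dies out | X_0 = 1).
q = 13/48

The pgf is f(s) = 3/16 + 25/208·s + 9/13·s². The extinction probability q is the smallest fixed point of f in [0, 1]. Setting s = f(s):
  9/13·s² + (25/208 − 1)·s + 3/16 = 0
  9/13·s² − (3/16 + 9/13)·s + 3/16 = 0
which factors as (s − 1)·(9/13·s − 3/16) = 0, giving roots s = 1 and s = (3/16)/(9/13) = 13/48.
Mean offspring μ = 25/208 + 2·9/13 = 313/208 > 1 (supercritical), so q < 1. The extinction probability is the smaller root: q = (3/16)/(9/13) = 13/48.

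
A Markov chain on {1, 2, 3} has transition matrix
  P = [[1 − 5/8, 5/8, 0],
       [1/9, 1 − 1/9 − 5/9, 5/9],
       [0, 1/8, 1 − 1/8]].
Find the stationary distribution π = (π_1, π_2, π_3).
π = (8/253, 45/253, 200/253)

This is a birth-death chain on three states, which satisfies detailed balance: π_1 · P_{12} = π_2 · P_{21} and π_2 · P_{23} = π_3 · P_{32}.
From π_1 · 5/8 = π_2 · 1/9: π_2/π_1 = (5/8)/(1/9) = 45/8.
From π_2 · 5/9 = π_3 · 1/8: π_3/π_2 = (5/9)/(1/8) = 40/9.
Take π_1 proportional to 1; then unnormalized π = (1, 45/8, 25). Normalize by dividing by the sum 253/8:
  π = (8/253, 45/253, 200/253).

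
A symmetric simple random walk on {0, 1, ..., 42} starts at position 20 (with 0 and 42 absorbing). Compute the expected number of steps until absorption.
E[τ | X_0 = 20] = 440

Let v_k = E[τ | X_0 = k]. Boundary: v_0 = v_42 = 0. Recurrence: v_k = 1 + (v_{k-1} + v_{k+1})/2 for 1 ≤ k ≤ 41. The particular solution to v_k − (v_{k-1} + v_{k+1})/2 = 1 is v_k = −k^2. Adding homogeneous solution A + B k and matching boundaries gives v_k = k (42 − k). Substituting k = 20: v_20 = 20 · 22 = 440.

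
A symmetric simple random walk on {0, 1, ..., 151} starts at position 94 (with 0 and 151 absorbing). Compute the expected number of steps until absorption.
E[τ | X_0 = 94] = 5358

Let v_k = E[τ | X_0 = k]. Boundary: v_0 = v_151 = 0. Recurrence: v_k = 1 + (v_{k-1} + v_{k+1})/2 for 1 ≤ k ≤ 150. The particular solution to v_k − (v_{k-1} + v_{k+1})/2 = 1 is v_k = −k^2. Adding homogeneous solution A + B k and matching boundaries gives v_k = k (151 − k). Substituting k = 94: v_94 = 94 · 57 = 5358.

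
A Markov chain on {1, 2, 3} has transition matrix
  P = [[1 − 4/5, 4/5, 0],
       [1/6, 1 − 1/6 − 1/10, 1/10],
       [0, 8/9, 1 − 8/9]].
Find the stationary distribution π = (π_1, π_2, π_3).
π = (50/317, 240/317, 27/317)

This is a birth-death chain on three states, which satisfies detailed balance: π_1 · P_{12} = π_2 · P_{21} and π_2 · P_{23} = π_3 · P_{32}.
From π_1 · 4/5 = π_2 · 1/6: π_2/π_1 = (4/5)/(1/6) = 24/5.
From π_2 · 1/10 = π_3 · 8/9: π_3/π_2 = (1/10)/(8/9) = 9/80.
Take π_1 proportional to 1; then unnormalized π = (1, 24/5, 27/50). Normalize by dividing by the sum 317/50:
  π = (50/317, 240/317, 27/317).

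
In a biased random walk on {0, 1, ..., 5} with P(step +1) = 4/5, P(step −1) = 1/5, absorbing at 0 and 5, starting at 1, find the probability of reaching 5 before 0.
P(hit 5 before 0) = (1 − (1/4)^1) / (1 − (1/4)^5) = 256/341

Let u_k denote P(reach 5 before 0 | start at k). Boundary: u_0 = 0, u_5 = 1. Recurrence: u_k = 4/5·u_{k+1} + 1/5·u_{k-1} for 1 ≤ k ≤ 4. Try u_k = A + B·r^k with r = q/p = (1/5)/(4/5) = 1/4. Substitution satisfies the recurrence; boundary conditions give:
  u_k = (1 − r^k) / (1 − r^N) = (1 − (1/4)^1) / (1 − (1/4)^5) = 256/341.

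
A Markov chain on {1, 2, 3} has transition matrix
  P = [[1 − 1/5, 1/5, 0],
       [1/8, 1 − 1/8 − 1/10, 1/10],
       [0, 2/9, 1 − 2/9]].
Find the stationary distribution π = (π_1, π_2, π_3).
π = (25/83, 40/83, 18/83)

This is a birth-death chain on three states, which satisfies detailed balance: π_1 · P_{12} = π_2 · P_{21} and π_2 · P_{23} = π_3 · P_{32}.
From π_1 · 1/5 = π_2 · 1/8: π_2/π_1 = (1/5)/(1/8) = 8/5.
From π_2 · 1/10 = π_3 · 2/9: π_3/π_2 = (1/10)/(2/9) = 9/20.
Take π_1 proportional to 1; then unnormalized π = (1, 8/5, 18/25). Normalize by dividing by the sum 83/25:
  π = (25/83, 40/83, 18/83).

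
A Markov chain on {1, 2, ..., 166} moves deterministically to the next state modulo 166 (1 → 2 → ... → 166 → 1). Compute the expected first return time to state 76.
E[T_76 | X_0 = 76] = 166

The chain cycles deterministically, so starting at state 76 it returns in exactly 166 steps. Equivalently, the stationary distribution is uniform π_j = 1/166 for every state j, so by Kac's formula E[T_76] = 1/π_76 = 166.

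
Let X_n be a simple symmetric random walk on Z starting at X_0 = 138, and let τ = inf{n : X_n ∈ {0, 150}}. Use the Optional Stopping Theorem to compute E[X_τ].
E[X_τ] = 138

X_n is a martingale and τ is a bounded-mean stopping time (indeed τ is finite a.s. with bounded expectation since the walk is in a bounded region). By the OST, E[X_τ] = E[X_0] = 138. Equivalently: E[X_τ] = 150 · P(hit 150 first) + 0 · P(hit 0 first) = 150 · (138/150) = 138.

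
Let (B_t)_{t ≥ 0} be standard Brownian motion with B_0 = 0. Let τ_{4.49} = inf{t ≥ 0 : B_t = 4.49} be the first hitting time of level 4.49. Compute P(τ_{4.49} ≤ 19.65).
P(τ_{4.49} ≤ 19.65) = 2(1 − Φ(4.49/√19.65)) = 2(1 − Φ(1.0129)) ≈ 0.3111

By the reflection principle for standard BM, P(τ_b ≤ t) = 2 · P(B_t ≥ b). Since B_t ~ N(0, t), P(B_t ≥ 4.49) = 1 − Φ(4.49/√t) = 1 − Φ(4.49/√19.65) = 1 − Φ(1.0129) ≈ 0.15555. Doubling: P(τ_{4.49} ≤ 19.65) ≈ 2 · 0.15555 = 0.31110 ≈ 0.3111.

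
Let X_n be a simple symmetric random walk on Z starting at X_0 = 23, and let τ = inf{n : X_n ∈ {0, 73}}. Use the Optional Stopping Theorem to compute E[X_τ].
E[X_τ] = 23

X_n is a martingale and τ is a bounded-mean stopping time (indeed τ is finite a.s. with bounded expectation since the walk is in a bounded region). By the OST, E[X_τ] = E[X_0] = 23. Equivalently: E[X_τ] = 73 · P(hit 73 first) + 0 · P(hit 0 first) = 73 · (23/73) = 23.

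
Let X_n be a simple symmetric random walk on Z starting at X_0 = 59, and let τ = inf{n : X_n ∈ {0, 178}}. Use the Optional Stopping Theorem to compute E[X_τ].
E[X_τ] = 59

X_n is a martingale and τ is a bounded-mean stopping time (indeed τ is finite a.s. with bounded expectation since the walk is in a bounded region). By the OST, E[X_τ] = E[X_0] = 59. Equivalently: E[X_τ] = 178 · P(hit 178 first) + 0 · P(hit 0 first) = 178 · (59/178) = 59.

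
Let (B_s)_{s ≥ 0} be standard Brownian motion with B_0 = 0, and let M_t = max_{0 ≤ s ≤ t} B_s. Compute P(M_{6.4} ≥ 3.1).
P(M_{6.4} ≥ 3.1) = 2·P(B_{6.4} ≥ 3.1) = 2(1 − Φ(3.1/√6.4)) ≈ 0.2204

By the reflection principle for Brownian motion, P(M_t ≥ a) = 2 · P(B_t ≥ a) for a ≥ 0. Since B_t ~ N(0, t), P(B_t ≥ 3.1) = 1 − Φ(3.1/√t) = 1 − Φ(3.1/√6.4) = 1 − Φ(1.2254). So
  P(M_{6.4} ≥ 3.1) = 2(1 − Φ(1.2254)) ≈ 0.2204.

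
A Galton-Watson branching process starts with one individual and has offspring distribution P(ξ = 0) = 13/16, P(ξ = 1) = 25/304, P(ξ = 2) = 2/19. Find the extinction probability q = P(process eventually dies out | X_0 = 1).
q = 1

Mean offspring μ = 0·13/16 + 1·25/304 + 2·2/19 = 89/304 ≤ 1. For μ ≤ 1 with offspring not concentrated at 1, the Galton-Watson process goes extinct almost surely, so q = 1.
(Algebraic check: The pgf is f(s) = 13/16 + 25/304·s + 2/19·s². The extinction probability q is the smallest fixed point of f in [0, 1]. Setting s = f(s):
  2/19·s² + (25/304 − 1)·s + 13/16 = 0
  2/19·s² − (13/16 + 2/19)·s + 13/16 = 0
which factors as (s − 1)·(2/19·s − 13/16) = 0, giving roots s = 1 and s = (13/16)/(2/19) = 247/32. Since 247/32 ≥ 1, the smallest root in [0, 1] is s = 1.)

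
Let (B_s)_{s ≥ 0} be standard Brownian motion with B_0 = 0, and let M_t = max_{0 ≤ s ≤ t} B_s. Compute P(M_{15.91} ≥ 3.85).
P(M_{15.91} ≥ 3.85) = 2·P(B_{15.91} ≥ 3.85) = 2(1 − Φ(3.85/√15.91)) ≈ 0.3344

By the reflection principle for Brownian motion, P(M_t ≥ a) = 2 · P(B_t ≥ a) for a ≥ 0. Since B_t ~ N(0, t), P(B_t ≥ 3.85) = 1 − Φ(3.85/√t) = 1 − Φ(3.85/√15.91) = 1 − Φ(0.9652). So
  P(M_{15.91} ≥ 3.85) = 2(1 − Φ(0.9652)) ≈ 0.3344.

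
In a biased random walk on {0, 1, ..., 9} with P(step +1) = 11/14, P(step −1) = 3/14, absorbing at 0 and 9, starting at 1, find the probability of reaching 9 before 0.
P(hit 9 before 0) = (1 − (3/11)^1) / (1 − (3/11)^9) = 214358881/294741001

Let u_k denote P(reach 9 before 0 | start at k). Boundary: u_0 = 0, u_9 = 1. Recurrence: u_k = 11/14·u_{k+1} + 3/14·u_{k-1} for 1 ≤ k ≤ 8. Try u_k = A + B·r^k with r = q/p = (3/14)/(11/14) = 3/11. Substitution satisfies the recurrence; boundary conditions give:
  u_k = (1 − r^k) / (1 − r^N) = (1 − (3/11)^1) / (1 − (3/11)^9) = 214358881/294741001.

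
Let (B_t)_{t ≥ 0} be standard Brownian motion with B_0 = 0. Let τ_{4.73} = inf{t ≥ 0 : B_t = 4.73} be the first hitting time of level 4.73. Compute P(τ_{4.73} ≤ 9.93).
P(τ_{4.73} ≤ 9.93) = 2(1 − Φ(4.73/√9.93)) = 2(1 − Φ(1.5010)) ≈ 0.1334

By the reflection principle for standard BM, P(τ_b ≤ t) = 2 · P(B_t ≥ b). Since B_t ~ N(0, t), P(B_t ≥ 4.73) = 1 − Φ(4.73/√t) = 1 − Φ(4.73/√9.93) = 1 − Φ(1.5010) ≈ 0.06668. Doubling: P(τ_{4.73} ≤ 9.93) ≈ 2 · 0.06668 = 0.13336 ≈ 0.1334.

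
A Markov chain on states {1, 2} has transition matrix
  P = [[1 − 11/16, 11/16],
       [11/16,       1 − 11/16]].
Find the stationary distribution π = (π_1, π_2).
π_1 = 1/2, π_2 = 1/2

Solve πP = π with π_1 + π_2 = 1. From πP = π: π_1 · (1 − 11/16) + π_2 · 11/16 = π_1 ⇒ π_2 · 11/16 = π_1 · 11/16 ⇒ π_2/π_1 = (11/16)/(11/16) = 1. Together with π_1 + π_2 = 1:
  π_1 = (11/16)/(11/16 + 11/16) = (11/16)/(11/8) = 1/2,
  π_2 = (11/16)/(11/16 + 11/16) = (11/16)/(11/8) = 1/2.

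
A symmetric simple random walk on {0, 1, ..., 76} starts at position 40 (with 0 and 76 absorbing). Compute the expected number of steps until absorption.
E[τ | X_0 = 40] = 1440

Let v_k = E[τ | X_0 = k]. Boundary: v_0 = v_76 = 0. Recurrence: v_k = 1 + (v_{k-1} + v_{k+1})/2 for 1 ≤ k ≤ 75. The particular solution to v_k − (v_{k-1} + v_{k+1})/2 = 1 is v_k = −k^2. Adding homogeneous solution A + B k and matching boundaries gives v_k = k (76 − k). Substituting k = 40: v_40 = 40 · 36 = 1440.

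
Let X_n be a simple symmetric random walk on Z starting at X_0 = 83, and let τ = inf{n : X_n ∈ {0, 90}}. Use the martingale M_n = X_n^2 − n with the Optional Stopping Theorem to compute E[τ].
E[τ] = 581

M_n = X_n^2 − n is a martingale (since E[X_{n+1}^2 | F_n] = X_n^2 + 1). By OST (τ has finite mean in a bounded region), E[M_τ] = E[M_0] = X_0^2 − 0 = 83^2 = 6889. Also E[M_τ] = E[X_τ^2] − E[τ]. The walk exits at 0 or 90, with P(hit 90 first) = 83/90, so E[X_τ^2] = 90^2 · 83/90 + 0 = 7470. Thus E[τ] = E[X_τ^2] − E[M_τ] = 7470 − 6889 = 581 = 83(90 − 83) = 581.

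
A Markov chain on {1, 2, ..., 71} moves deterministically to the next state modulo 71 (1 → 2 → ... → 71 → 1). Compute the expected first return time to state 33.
E[T_33 | X_0 = 33] = 71

The chain cycles deterministically, so starting at state 33 it returns in exactly 71 steps. Equivalently, the stationary distribution is uniform π_j = 1/71 for every state j, so by Kac's formula E[T_33] = 1/π_33 = 71.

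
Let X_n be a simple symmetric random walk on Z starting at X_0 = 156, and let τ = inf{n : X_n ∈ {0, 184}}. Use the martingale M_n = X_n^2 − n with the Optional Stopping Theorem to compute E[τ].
E[τ] = 4368

M_n = X_n^2 − n is a martingale (since E[X_{n+1}^2 | F_n] = X_n^2 + 1). By OST (τ has finite mean in a bounded region), E[M_τ] = E[M_0] = X_0^2 − 0 = 156^2 = 24336. Also E[M_τ] = E[X_τ^2] − E[τ]. The walk exits at 0 or 184, with P(hit 184 first) = 156/184, so E[X_τ^2] = 184^2 · 156/184 + 0 = 28704. Thus E[τ] = E[X_τ^2] − E[M_τ] = 28704 − 24336 = 4368 = 156(184 − 156) = 4368.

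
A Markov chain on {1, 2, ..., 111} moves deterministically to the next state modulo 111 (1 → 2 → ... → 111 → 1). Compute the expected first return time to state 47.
E[T_47 | X_0 = 47] = 111

The chain cycles deterministically, so starting at state 47 it returns in exactly 111 steps. Equivalently, the stationary distribution is uniform π_j = 1/111 for every state j, so by Kac's formula E[T_47] = 1/π_47 = 111.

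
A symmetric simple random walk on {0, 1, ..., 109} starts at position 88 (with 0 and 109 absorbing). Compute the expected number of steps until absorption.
E[τ | X_0 = 88] = 1848

Let v_k = E[τ | X_0 = k]. Boundary: v_0 = v_109 = 0. Recurrence: v_k = 1 + (v_{k-1} + v_{k+1})/2 for 1 ≤ k ≤ 108. The particular solution to v_k − (v_{k-1} + v_{k+1})/2 = 1 is v_k = −k^2. Adding homogeneous solution A + B k and matching boundaries gives v_k = k (109 − k). Substituting k = 88: v_88 = 88 · 21 = 1848.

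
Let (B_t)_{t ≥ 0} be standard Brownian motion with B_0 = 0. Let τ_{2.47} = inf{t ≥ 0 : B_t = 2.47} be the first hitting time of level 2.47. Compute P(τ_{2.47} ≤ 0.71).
P(τ_{2.47} ≤ 0.71) = 2(1 − Φ(2.47/√0.71)) = 2(1 − Φ(2.9314)) ≈ 0.0034

By the reflection principle for standard BM, P(τ_b ≤ t) = 2 · P(B_t ≥ b). Since B_t ~ N(0, t), P(B_t ≥ 2.47) = 1 − Φ(2.47/√t) = 1 − Φ(2.47/√0.71) = 1 − Φ(2.9314) ≈ 0.00169. Doubling: P(τ_{2.47} ≤ 0.71) ≈ 2 · 0.00169 = 0.00338 ≈ 0.0034.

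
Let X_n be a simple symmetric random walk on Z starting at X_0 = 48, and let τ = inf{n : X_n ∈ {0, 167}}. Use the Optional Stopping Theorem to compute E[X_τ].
E[X_τ] = 48

X_n is a martingale and τ is a bounded-mean stopping time (indeed τ is finite a.s. with bounded expectation since the walk is in a bounded region). By the OST, E[X_τ] = E[X_0] = 48. Equivalently: E[X_τ] = 167 · P(hit 167 first) + 0 · P(hit 0 first) = 167 · (48/167) = 48.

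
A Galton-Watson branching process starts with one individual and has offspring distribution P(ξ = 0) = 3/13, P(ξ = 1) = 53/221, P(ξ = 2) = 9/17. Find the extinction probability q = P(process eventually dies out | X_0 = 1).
q = 17/39

The pgf is f(s) = 3/13 + 53/221·s + 9/17·s². The extinction probability q is the smallest fixed point of f in [0, 1]. Setting s = f(s):
  9/17·s² + (53/221 − 1)·s + 3/13 = 0
  9/17·s² − (3/13 + 9/17)·s + 3/13 = 0
which factors as (s − 1)·(9/17·s − 3/13) = 0, giving roots s = 1 and s = (3/13)/(9/17) = 17/39.
Mean offspring μ = 53/221 + 2·9/17 = 287/221 > 1 (supercritical), so q < 1. The extinction probability is the smaller root: q = (3/13)/(9/17) = 17/39.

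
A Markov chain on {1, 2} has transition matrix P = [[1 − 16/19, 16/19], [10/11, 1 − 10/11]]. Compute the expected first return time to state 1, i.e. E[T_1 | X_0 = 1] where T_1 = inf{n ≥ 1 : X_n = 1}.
E[T_1 | X_0 = 1] = 1/π_1 = 183/95

For an irreducible recurrent Markov chain with stationary distribution π, E[T_i | X_0 = i] = 1/π_i (Kac's formula). Here π_1 = (10/11)/(16/19 + 10/11) = (10/11)/(366/209) = 95/183, so E[T_1 | X_0 = 1] = 1/π_1 = (16/19 + 10/11)/(10/11) = (366/209)/(10/11) = 183/95.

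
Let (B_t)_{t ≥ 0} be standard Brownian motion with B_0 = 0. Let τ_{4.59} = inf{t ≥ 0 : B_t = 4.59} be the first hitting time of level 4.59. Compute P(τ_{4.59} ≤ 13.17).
P(τ_{4.59} ≤ 13.17) = 2(1 − Φ(4.59/√13.17)) = 2(1 − Φ(1.2648)) ≈ 0.2059

By the reflection principle for standard BM, P(τ_b ≤ t) = 2 · P(B_t ≥ b). Since B_t ~ N(0, t), P(B_t ≥ 4.59) = 1 − Φ(4.59/√t) = 1 − Φ(4.59/√13.17) = 1 − Φ(1.2648) ≈ 0.10297. Doubling: P(τ_{4.59} ≤ 13.17) ≈ 2 · 0.10297 = 0.20594 ≈ 0.2059.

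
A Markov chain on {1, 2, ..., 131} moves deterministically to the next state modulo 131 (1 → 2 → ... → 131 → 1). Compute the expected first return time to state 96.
E[T_96 | X_0 = 96] = 131

The chain cycles deterministically, so starting at state 96 it returns in exactly 131 steps. Equivalently, the stationary distribution is uniform π_j = 1/131 for every state j, so by Kac's formula E[T_96] = 1/π_96 = 131.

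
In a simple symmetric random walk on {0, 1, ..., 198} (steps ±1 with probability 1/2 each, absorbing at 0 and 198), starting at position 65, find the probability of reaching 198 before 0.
P(hit 198 before 0) = 65/198

Let u_k = P(hit 198 before 0 | start at k). Then u_0 = 0, u_198 = 1, and u_k = u_{k-1}/2 + u_{k+1}/2 for 1 ≤ k ≤ 197. This harmonic recurrence is solved by u_k = k/198, giving u_65 = 65/198.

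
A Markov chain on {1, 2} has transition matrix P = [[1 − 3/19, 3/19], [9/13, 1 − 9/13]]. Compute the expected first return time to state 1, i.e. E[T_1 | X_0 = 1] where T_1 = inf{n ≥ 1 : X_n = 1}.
E[T_1 | X_0 = 1] = 1/π_1 = 70/57

For an irreducible recurrent Markov chain with stationary distribution π, E[T_i | X_0 = i] = 1/π_i (Kac's formula). Here π_1 = (9/13)/(3/19 + 9/13) = (9/13)/(210/247) = 57/70, so E[T_1 | X_0 = 1] = 1/π_1 = (3/19 + 9/13)/(9/13) = (210/247)/(9/13) = 70/57.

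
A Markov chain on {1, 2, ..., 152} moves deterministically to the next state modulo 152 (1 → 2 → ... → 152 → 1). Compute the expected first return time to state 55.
E[T_55 | X_0 = 55] = 152

The chain cycles deterministically, so starting at state 55 it returns in exactly 152 steps. Equivalently, the stationary distribution is uniform π_j = 1/152 for every state j, so by Kac's formula E[T_55] = 1/π_55 = 152.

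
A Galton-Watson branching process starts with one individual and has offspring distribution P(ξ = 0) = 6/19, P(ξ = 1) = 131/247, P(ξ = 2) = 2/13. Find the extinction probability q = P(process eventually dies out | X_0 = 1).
q = 1

Mean offspring μ = 0·6/19 + 1·131/247 + 2·2/13 = 207/247 ≤ 1. For μ ≤ 1 with offspring not concentrated at 1, the Galton-Watson process goes extinct almost surely, so q = 1.
(Algebraic check: The pgf is f(s) = 6/19 + 131/247·s + 2/13·s². The extinction probability q is the smallest fixed point of f in [0, 1]. Setting s = f(s):
  2/13·s² + (131/247 − 1)·s + 6/19 = 0
  2/13·s² − (6/19 + 2/13)·s + 6/19 = 0
which factors as (s − 1)·(2/13·s − 6/19) = 0, giving roots s = 1 and s = (6/19)/(2/13) = 39/19. Since 39/19 ≥ 1, the smallest root in [0, 1] is s = 1.)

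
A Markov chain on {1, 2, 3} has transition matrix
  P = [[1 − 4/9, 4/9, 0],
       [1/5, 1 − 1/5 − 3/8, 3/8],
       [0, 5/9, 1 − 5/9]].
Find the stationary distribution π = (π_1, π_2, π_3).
π = (18/85, 8/17, 27/85)

This is a birth-death chain on three states, which satisfies detailed balance: π_1 · P_{12} = π_2 · P_{21} and π_2 · P_{23} = π_3 · P_{32}.
From π_1 · 4/9 = π_2 · 1/5: π_2/π_1 = (4/9)/(1/5) = 20/9.
From π_2 · 3/8 = π_3 · 5/9: π_3/π_2 = (3/8)/(5/9) = 27/40.
Take π_1 proportional to 1; then unnormalized π = (1, 20/9, 3/2). Normalize by dividing by the sum 85/18:
  π = (18/85, 8/17, 27/85).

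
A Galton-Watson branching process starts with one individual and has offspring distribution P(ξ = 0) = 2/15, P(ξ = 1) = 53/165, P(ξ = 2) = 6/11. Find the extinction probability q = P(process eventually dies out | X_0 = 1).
q = 11/45

The pgf is f(s) = 2/15 + 53/165·s + 6/11·s². The extinction probability q is the smallest fixed point of f in [0, 1]. Setting s = f(s):
  6/11·s² + (53/165 − 1)·s + 2/15 = 0
  6/11·s² − (2/15 + 6/11)·s + 2/15 = 0
which factors as (s − 1)·(6/11·s − 2/15) = 0, giving roots s = 1 and s = (2/15)/(6/11) = 11/45.
Mean offspring μ = 53/165 + 2·6/11 = 233/165 > 1 (supercritical), so q < 1. The extinction probability is the smaller root: q = (2/15)/(6/11) = 11/45.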